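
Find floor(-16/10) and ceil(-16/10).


-16/10 = -1.6000
floor = -2
ceil = -1

floor = -2, ceil = -1


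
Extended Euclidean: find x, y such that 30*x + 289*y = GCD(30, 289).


Tabular extended Euclidean (each row: r = 30*s + 289*t):
r=30, s=1, t=0
r=289, s=0, t=1
q=0: r=30, s=1, t=0   [30*(1) + 289*(0) = 30]
q=9: r=19, s=-9, t=1   [30*(-9) + 289*(1) = 19]
q=1: r=11, s=10, t=-1   [30*(10) + 289*(-1) = 11]
q=1: r=8, s=-19, t=2   [30*(-19) + 289*(2) = 8]
q=1: r=3, s=29, t=-3   [30*(29) + 289*(-3) = 3]
q=2: r=2, s=-77, t=8   [30*(-77) + 289*(8) = 2]
q=1: r=1, s=106, t=-11   [30*(106) + 289*(-11) = 1]
q=2: r=0, s=-289, t=30   [30*(-289) + 289*(30) = 0]
GCD = 1; from the row with r=1: x=106, y=-11
Check: 30*(106) + 289*(-11) = 3180 - 3179 = 1

GCD = 1, x = 106, y = -11


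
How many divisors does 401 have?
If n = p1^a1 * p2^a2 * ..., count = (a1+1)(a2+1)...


401 = 401^1
d(401) = (1+1) = 2

2 divisors


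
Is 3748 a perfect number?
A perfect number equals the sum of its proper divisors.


Proper divisors of 3748: 1, 2, 4, 937, 1874
Sum = 1 + 2 + 4 + 937 + 1874 = 2818

No, 3748 is not perfect (2818 ≠ 3748)


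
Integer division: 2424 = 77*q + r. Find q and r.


2424 = 77 * 31 + 37
Check: 2387 + 37 = 2424

q = 31, r = 37


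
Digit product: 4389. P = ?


4 × 3 × 8 × 9 = 864


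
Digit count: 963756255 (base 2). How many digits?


963756255 in base 2 = 111001011100011100000011011111
Number of digits = 30

30 digits (base 2)


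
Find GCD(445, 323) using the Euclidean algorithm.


445 = 1 * 323 + 122
323 = 2 * 122 + 79
122 = 1 * 79 + 43
79 = 1 * 43 + 36
43 = 1 * 36 + 7
36 = 5 * 7 + 1
7 = 7 * 1 + 0
GCD = 1


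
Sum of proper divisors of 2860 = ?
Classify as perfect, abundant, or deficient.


Proper divisors: 1, 2, 4, 5, 10, 11, 13, 20, 22, 26, 44, 52, 55, 65, 110, 130, 143, 220, 260, 286, 572, 715, 1430
Sum = 1 + 2 + 4 + 5 + 10 + 11 + 13 + 20 + 22 + 26 + 44 + 52 + 55 + 65 + 110 + 130 + 143 + 220 + 260 + 286 + 572 + 715 + 1430 = 4196
4196 > 2860 → abundant

s(2860) = 4196 (abundant)


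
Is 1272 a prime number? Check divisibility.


1272 / 2 = 636 (exact division)
1272 is NOT prime.

No, 1272 is not prime


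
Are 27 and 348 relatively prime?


Euclidean algorithm:
348 = 12 * 27 + 24
27 = 1 * 24 + 3
24 = 8 * 3 + 0
GCD(27, 348) = 3

No, not coprime (GCD = 3)


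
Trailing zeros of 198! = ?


floor(198/5) = 39
floor(198/25) = 7
floor(198/125) = 1
Total = 47

47 trailing zeros


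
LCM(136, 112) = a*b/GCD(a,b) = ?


GCD(136, 112) = 8
LCM = 136*112/8 = 15232/8 = 1904

LCM = 1904


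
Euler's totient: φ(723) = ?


723 = 3 × 241
Prime factors: 3, 241
φ(723) = 723 × (1-1/3) × (1-1/241)
= 723 × 2/3 × 240/241 = 480

φ(723) = 480


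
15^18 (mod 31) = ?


15^1 mod 31 = 15
15^2 mod 31 = 8
15^3 mod 31 = 27
15^4 mod 31 = 2
15^5 mod 31 = 30
15^6 mod 31 = 16
15^7 mod 31 = 23
15^8 mod 31 = 4
15^9 mod 31 = 29
15^10 mod 31 = 1
15^11 mod 31 = 15
15^12 mod 31 = 8
15^13 mod 31 = 27
15^14 mod 31 = 2
15^15 mod 31 = 30
15^16 mod 31 = 16
15^17 mod 31 = 23
15^18 mod 31 = 4


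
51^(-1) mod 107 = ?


Use the extended Euclidean algorithm on (107, 51); each row r = 107*s + 51*t:
r=107, s=1, t=0
r=51, s=0, t=1
q=2: r=5, s=1, t=-2   [107*(1) + 51*(-2) = 5]
q=10: r=1, s=-10, t=21   [107*(-10) + 51*(21) = 1]
q=5: r=0, s=51, t=-107   [107*(51) + 51*(-107) = 0]
GCD = 1 with t = 21, so 51*(21) ≡ 1 (mod 107)
Inverse = 21 mod 107 = 21
Check: 51 * 21 = 1071 ≡ 1 (mod 107)

51^(-1) ≡ 21 (mod 107)


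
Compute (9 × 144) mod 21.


9 × 144 = 1296
1296 mod 21 = 15


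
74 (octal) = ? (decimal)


74 (base 8) = 60 (decimal)
60 (decimal) = 60 (base 10)


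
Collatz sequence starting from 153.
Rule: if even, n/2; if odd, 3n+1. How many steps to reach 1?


153 → 460 → 230 → 115 → 346 → 173 → 520 → 260 → 130 → 65 → 196 → 98 → 49 → 148 → 74 → 37 → 112 → 56 → 28 → 14 → 7 → 22 → 11 → 34 → 17 → 52 → 26 → 13 → 40 → 20 → 10 → 5 → 16 → 8 → 4 → 2 → 1
Total steps = 36

36 steps


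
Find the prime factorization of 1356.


1356 / 2 = 678
678 / 2 = 339
339 / 3 = 113
113 / 113 = 1
1356 = 2^2 × 3 × 113


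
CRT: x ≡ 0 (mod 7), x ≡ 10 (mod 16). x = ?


M = 7*16 = 112
M1 = M/7 = 16, M2 = M/16 = 7
M1^(-1) mod 7 = 4, M2^(-1) mod 16 = 7
x = 0*16*4 + 10*7*7 = 490
490 mod 112 = 42
Check: 42 mod 7 = 0 ✓, 42 mod 16 = 10 ✓

x ≡ 42 (mod 112)


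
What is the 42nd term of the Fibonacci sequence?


Sequence: 1, 1, 2, 3, 5, 8, 13, 21, 34, 55, 89, 144, 233, 377, 610, 987, 1597, 2584, 4181, 6765, 10946, 17711, 28657, 46368, 75025, 121393, 196418, 317811, 514229, 832040, 1346269, 2178309, 3524578, 5702887, 9227465, 14930352, 24157817, 39088169, 63245986, 102334155, 165580141, 267914296
F(42) = 267914296


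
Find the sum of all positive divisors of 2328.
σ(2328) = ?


Divisors of 2328: 1, 2, 3, 4, 6, 8, 12, 24, 97, 194, 291, 388, 582, 776, 1164, 2328
Sum = 1 + 2 + 3 + 4 + 6 + 8 + 12 + 24 + 97 + 194 + 291 + 388 + 582 + 776 + 1164 + 2328 = 5880

σ(2328) = 5880


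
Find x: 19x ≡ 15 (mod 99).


GCD(19, 99) = 1, unique solution
a^(-1) mod 99 = 73
x = 73 * 15 mod 99 = 6

x ≡ 6 (mod 99)


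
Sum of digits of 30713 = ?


3 + 0 + 7 + 1 + 3 = 14


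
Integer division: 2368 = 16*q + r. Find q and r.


2368 = 16 * 148 + 0
Check: 2368 + 0 = 2368

q = 148, r = 0


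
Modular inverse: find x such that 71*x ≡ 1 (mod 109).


Use the extended Euclidean algorithm on (109, 71); each row r = 109*s + 71*t:
r=109, s=1, t=0
r=71, s=0, t=1
q=1: r=38, s=1, t=-1   [109*(1) + 71*(-1) = 38]
q=1: r=33, s=-1, t=2   [109*(-1) + 71*(2) = 33]
q=1: r=5, s=2, t=-3   [109*(2) + 71*(-3) = 5]
q=6: r=3, s=-13, t=20   [109*(-13) + 71*(20) = 3]
q=1: r=2, s=15, t=-23   [109*(15) + 71*(-23) = 2]
q=1: r=1, s=-28, t=43   [109*(-28) + 71*(43) = 1]
q=2: r=0, s=71, t=-109   [109*(71) + 71*(-109) = 0]
GCD = 1 with t = 43, so 71*(43) ≡ 1 (mod 109)
Inverse = 43 mod 109 = 43
Check: 71 * 43 = 3053 ≡ 1 (mod 109)

71^(-1) ≡ 43 (mod 109)


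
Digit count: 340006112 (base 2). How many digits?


340006112 in base 2 = 10100010001000001010011100000
Number of digits = 29

29 digits (base 2)


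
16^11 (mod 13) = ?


16^1 mod 13 = 3
16^2 mod 13 = 9
16^3 mod 13 = 1
16^4 mod 13 = 3
16^5 mod 13 = 9
16^6 mod 13 = 1
16^7 mod 13 = 3
16^8 mod 13 = 9
16^9 mod 13 = 1
16^10 mod 13 = 3
16^11 mod 13 = 9


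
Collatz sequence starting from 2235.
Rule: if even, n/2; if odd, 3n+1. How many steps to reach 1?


2235 → 6706 → 3353 → 10060 → 5030 → 2515 → 7546 → 3773 → 11320 → 5660 → 2830 → 1415 → 4246 → 2123 → 6370 → 3185 → 9556 → 4778 → 2389 → 7168 → 3584 → 1792 → 896 → 448 → 224 → 112 → 56 → 28 → 14 → 7 → 22 → 11 → 34 → 17 → 52 → 26 → 13 → 40 → 20 → 10 → 5 → 16 → 8 → 4 → 2 → 1
Total steps = 45

45 steps


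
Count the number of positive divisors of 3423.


3423 = 3^1 × 7^1 × 163^1
d(3423) = (1+1) × (1+1) × (1+1) = 8

8 divisors


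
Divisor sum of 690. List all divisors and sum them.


Divisors of 690: 1, 2, 3, 5, 6, 10, 15, 23, 30, 46, 69, 115, 138, 230, 345, 690
Sum = 1 + 2 + 3 + 5 + 6 + 10 + 15 + 23 + 30 + 46 + 69 + 115 + 138 + 230 + 345 + 690 = 1728

σ(690) = 1728


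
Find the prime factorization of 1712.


1712 / 2 = 856
856 / 2 = 428
428 / 2 = 214
214 / 2 = 107
107 / 107 = 1
1712 = 2^4 × 107


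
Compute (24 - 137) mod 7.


24 - 137 = -113
-113 mod 7 = 6


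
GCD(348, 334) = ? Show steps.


348 = 1 * 334 + 14
334 = 23 * 14 + 12
14 = 1 * 12 + 2
12 = 6 * 2 + 0
GCD = 2


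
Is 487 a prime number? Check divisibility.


Check divisors up to sqrt(487) = 22.0681
No divisors found.
487 is prime.

Yes, 487 is prime


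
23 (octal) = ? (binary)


23 (base 8) = 19 (decimal)
19 (decimal) = 10011 (base 2)


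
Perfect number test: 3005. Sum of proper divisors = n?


Proper divisors of 3005: 1, 5, 601
Sum = 1 + 5 + 601 = 607

No, 3005 is not perfect (607 ≠ 3005)


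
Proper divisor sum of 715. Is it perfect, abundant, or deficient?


Proper divisors: 1, 5, 11, 13, 55, 65, 143
Sum = 1 + 5 + 11 + 13 + 55 + 65 + 143 = 293
293 < 715 → deficient

s(715) = 293 (deficient)


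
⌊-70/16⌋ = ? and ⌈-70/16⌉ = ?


-70/16 = -4.3750
floor = -5
ceil = -4

floor = -5, ceil = -4


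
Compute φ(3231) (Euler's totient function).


3231 = 3^2 × 359
Prime factors: 3, 359
φ(3231) = 3231 × (1-1/3) × (1-1/359)
= 3231 × 2/3 × 358/359 = 2148

φ(3231) = 2148


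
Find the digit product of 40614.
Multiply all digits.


4 × 0 × 6 × 1 × 4 = 0


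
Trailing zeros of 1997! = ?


floor(1997/5) = 399
floor(1997/25) = 79
floor(1997/125) = 15
floor(1997/625) = 3
Total = 496

496 trailing zeros


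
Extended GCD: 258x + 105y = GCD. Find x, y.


Tabular extended Euclidean (each row: r = 258*s + 105*t):
r=258, s=1, t=0
r=105, s=0, t=1
q=2: r=48, s=1, t=-2   [258*(1) + 105*(-2) = 48]
q=2: r=9, s=-2, t=5   [258*(-2) + 105*(5) = 9]
q=5: r=3, s=11, t=-27   [258*(11) + 105*(-27) = 3]
q=3: r=0, s=-35, t=86   [258*(-35) + 105*(86) = 0]
GCD = 3; from the row with r=3: x=11, y=-27
Check: 258*(11) + 105*(-27) = 2838 - 2835 = 3

GCD = 3, x = 11, y = -27


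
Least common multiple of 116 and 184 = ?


GCD(116, 184) = 4
LCM = 116*184/4 = 21344/4 = 5336

LCM = 5336


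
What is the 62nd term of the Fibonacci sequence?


Sequence: 1, 1, 2, 3, 5, 8, 13, 21, 34, 55, 89, 144, 233, 377, 610, 987, 1597, 2584, 4181, 6765, 10946, 17711, 28657, 46368, 75025, 121393, 196418, 317811, 514229, 832040, 1346269, 2178309, 3524578, 5702887, 9227465, 14930352, 24157817, 39088169, 63245986, 102334155, 165580141, 267914296, 433494437, 701408733, 1134903170, 1836311903, 2971215073, 4807526976, 7778742049, 12586269025, 20365011074, 32951280099, 53316291173, 86267571272, 139583862445, 225851433717, 365435296162, 591286729879, 956722026041, 1548008755920, 2504730781961, 4052739537881
F(62) = 4052739537881


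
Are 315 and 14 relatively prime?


Euclidean algorithm:
315 = 22 * 14 + 7
14 = 2 * 7 + 0
GCD(315, 14) = 7

No, not coprime (GCD = 7)


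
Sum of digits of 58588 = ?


5 + 8 + 5 + 8 + 8 = 34


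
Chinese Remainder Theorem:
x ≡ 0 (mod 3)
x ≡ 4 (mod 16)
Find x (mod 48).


M = 3*16 = 48
M1 = M/3 = 16, M2 = M/16 = 3
M1^(-1) mod 3 = 1, M2^(-1) mod 16 = 11
x = 0*16*1 + 4*3*11 = 132
132 mod 48 = 36
Check: 36 mod 3 = 0 ✓, 36 mod 16 = 4 ✓

x ≡ 36 (mod 48)


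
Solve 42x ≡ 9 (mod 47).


GCD(42, 47) = 1, unique solution
a^(-1) mod 47 = 28
x = 28 * 9 mod 47 = 17

x ≡ 17 (mod 47)


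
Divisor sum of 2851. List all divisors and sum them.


Divisors of 2851: 1, 2851
Sum = 1 + 2851 = 2852

σ(2851) = 2852


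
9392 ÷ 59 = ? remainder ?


9392 = 59 * 159 + 11
Check: 9381 + 11 = 9392

q = 159, r = 11


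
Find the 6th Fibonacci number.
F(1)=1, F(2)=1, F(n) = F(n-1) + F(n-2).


Sequence: 1, 1, 2, 3, 5, 8
F(6) = 8


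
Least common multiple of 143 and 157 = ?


GCD(143, 157) = 1
LCM = 143*157/1 = 22451/1 = 22451

LCM = 22451


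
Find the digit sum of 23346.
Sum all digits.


2 + 3 + 3 + 4 + 6 = 18


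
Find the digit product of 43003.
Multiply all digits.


4 × 3 × 0 × 0 × 3 = 0


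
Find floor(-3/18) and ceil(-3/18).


-3/18 = -0.1667
floor = -1
ceil = 0

floor = -1, ceil = 0


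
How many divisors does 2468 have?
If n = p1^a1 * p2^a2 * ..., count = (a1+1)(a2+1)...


2468 = 2^2 × 617^1
d(2468) = (2+1) × (1+1) = 6

6 divisors


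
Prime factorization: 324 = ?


324 / 2 = 162
162 / 2 = 81
81 / 3 = 27
27 / 3 = 9
9 / 3 = 3
3 / 3 = 1
324 = 2^2 × 3^4


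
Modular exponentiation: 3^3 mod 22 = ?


3^1 mod 22 = 3
3^2 mod 22 = 9
3^3 mod 22 = 5


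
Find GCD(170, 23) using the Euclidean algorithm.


170 = 7 * 23 + 9
23 = 2 * 9 + 5
9 = 1 * 5 + 4
5 = 1 * 4 + 1
4 = 4 * 1 + 0
GCD = 1


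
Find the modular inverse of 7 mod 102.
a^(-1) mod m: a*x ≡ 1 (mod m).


Use the extended Euclidean algorithm on (102, 7); each row r = 102*s + 7*t:
r=102, s=1, t=0
r=7, s=0, t=1
q=14: r=4, s=1, t=-14   [102*(1) + 7*(-14) = 4]
q=1: r=3, s=-1, t=15   [102*(-1) + 7*(15) = 3]
q=1: r=1, s=2, t=-29   [102*(2) + 7*(-29) = 1]
q=3: r=0, s=-7, t=102   [102*(-7) + 7*(102) = 0]
GCD = 1 with t = -29, so 7*(-29) ≡ 1 (mod 102)
Inverse = -29 mod 102 = 73
Check: 7 * 73 = 511 ≡ 1 (mod 102)

7^(-1) ≡ 73 (mod 102)


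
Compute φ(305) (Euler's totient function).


305 = 5 × 61
Prime factors: 5, 61
φ(305) = 305 × (1-1/5) × (1-1/61)
= 305 × 4/5 × 60/61 = 240

φ(305) = 240


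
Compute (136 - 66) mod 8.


136 - 66 = 70
70 mod 8 = 6


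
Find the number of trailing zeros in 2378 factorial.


floor(2378/5) = 475
floor(2378/25) = 95
floor(2378/125) = 19
floor(2378/625) = 3
Total = 592

592 trailing zeros


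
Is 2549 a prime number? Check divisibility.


Check divisors up to sqrt(2549) = 50.4876
No divisors found.
2549 is prime.

Yes, 2549 is prime


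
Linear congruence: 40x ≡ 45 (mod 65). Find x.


GCD(40, 65) = 5 divides 45
Divide: 8x ≡ 9 (mod 13)
x ≡ 6 (mod 13)


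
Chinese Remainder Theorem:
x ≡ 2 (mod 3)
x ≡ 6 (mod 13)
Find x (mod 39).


M = 3*13 = 39
M1 = M/3 = 13, M2 = M/13 = 3
M1^(-1) mod 3 = 1, M2^(-1) mod 13 = 9
x = 2*13*1 + 6*3*9 = 188
188 mod 39 = 32
Check: 32 mod 3 = 2 ✓, 32 mod 13 = 6 ✓

x ≡ 32 (mod 39)


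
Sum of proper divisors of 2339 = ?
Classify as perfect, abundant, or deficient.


Proper divisors: 1
Sum = 1 = 1
1 < 2339 → deficient

s(2339) = 1 (deficient)


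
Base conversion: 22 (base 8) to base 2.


22 (base 8) = 18 (decimal)
18 (decimal) = 10010 (base 2)


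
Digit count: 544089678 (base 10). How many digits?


544089678 has 9 digits in base 10
floor(log10(544089678)) + 1 = floor(8.7357) + 1 = 9

9 digits (base 10)


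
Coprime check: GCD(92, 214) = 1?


Euclidean algorithm:
214 = 2 * 92 + 30
92 = 3 * 30 + 2
30 = 15 * 2 + 0
GCD(92, 214) = 2

No, not coprime (GCD = 2)


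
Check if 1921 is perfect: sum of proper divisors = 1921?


Proper divisors of 1921: 1, 17, 113
Sum = 1 + 17 + 113 = 131

No, 1921 is not perfect (131 ≠ 1921)


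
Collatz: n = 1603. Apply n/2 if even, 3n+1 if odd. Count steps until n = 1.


1603 → 4810 → 2405 → 7216 → 3608 → 1804 → 902 → 451 → 1354 → 677 → 2032 → 1016 → 508 → 254 → 127 → 382 → 191 → 574 → 287 → 862 → 431 → 1294 → 647 → 1942 → 971 → 2914 → 1457 → 4372 → 2186 → 1093 → 3280 → 1640 → 820 → 410 → 205 → 616 → 308 → 154 → 77 → 232 → 116 → 58 → 29 → 88 → 44 → 22 → 11 → 34 → 17 → 52 → 26 → 13 → 40 → 20 → 10 → 5 → 16 → 8 → 4 → 2 → 1
Total steps = 60

60 steps


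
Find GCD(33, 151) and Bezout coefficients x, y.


Tabular extended Euclidean (each row: r = 33*s + 151*t):
r=33, s=1, t=0
r=151, s=0, t=1
q=0: r=33, s=1, t=0   [33*(1) + 151*(0) = 33]
q=4: r=19, s=-4, t=1   [33*(-4) + 151*(1) = 19]
q=1: r=14, s=5, t=-1   [33*(5) + 151*(-1) = 14]
q=1: r=5, s=-9, t=2   [33*(-9) + 151*(2) = 5]
q=2: r=4, s=23, t=-5   [33*(23) + 151*(-5) = 4]
q=1: r=1, s=-32, t=7   [33*(-32) + 151*(7) = 1]
q=4: r=0, s=151, t=-33   [33*(151) + 151*(-33) = 0]
GCD = 1; from the row with r=1: x=-32, y=7
Check: 33*(-32) + 151*(7) = -1056 + 1057 = 1

GCD = 1, x = -32, y = 7


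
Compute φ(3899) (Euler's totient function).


3899 = 7 × 557
Prime factors: 7, 557
φ(3899) = 3899 × (1-1/7) × (1-1/557)
= 3899 × 6/7 × 556/557 = 3336

φ(3899) = 3336


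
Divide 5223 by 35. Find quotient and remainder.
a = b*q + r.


5223 = 35 * 149 + 8
Check: 5215 + 8 = 5223

q = 149, r = 8


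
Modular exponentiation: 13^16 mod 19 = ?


13^1 mod 19 = 13
13^2 mod 19 = 17
13^3 mod 19 = 12
13^4 mod 19 = 4
13^5 mod 19 = 14
13^6 mod 19 = 11
13^7 mod 19 = 10
13^8 mod 19 = 16
13^9 mod 19 = 18
13^10 mod 19 = 6
13^11 mod 19 = 2
13^12 mod 19 = 7
13^13 mod 19 = 15
13^14 mod 19 = 5
13^15 mod 19 = 8
13^16 mod 19 = 9


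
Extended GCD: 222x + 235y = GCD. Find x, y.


Tabular extended Euclidean (each row: r = 222*s + 235*t):
r=222, s=1, t=0
r=235, s=0, t=1
q=0: r=222, s=1, t=0   [222*(1) + 235*(0) = 222]
q=1: r=13, s=-1, t=1   [222*(-1) + 235*(1) = 13]
q=17: r=1, s=18, t=-17   [222*(18) + 235*(-17) = 1]
q=13: r=0, s=-235, t=222   [222*(-235) + 235*(222) = 0]
GCD = 1; from the row with r=1: x=18, y=-17
Check: 222*(18) + 235*(-17) = 3996 - 3995 = 1

GCD = 1, x = 18, y = -17


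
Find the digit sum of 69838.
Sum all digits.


6 + 9 + 8 + 3 + 8 = 34


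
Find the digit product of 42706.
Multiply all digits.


4 × 2 × 7 × 0 × 6 = 0


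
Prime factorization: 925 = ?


925 / 5 = 185
185 / 5 = 37
37 / 37 = 1
925 = 5^2 × 37


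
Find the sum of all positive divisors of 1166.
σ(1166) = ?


Divisors of 1166: 1, 2, 11, 22, 53, 106, 583, 1166
Sum = 1 + 2 + 11 + 22 + 53 + 106 + 583 + 1166 = 1944

σ(1166) = 1944


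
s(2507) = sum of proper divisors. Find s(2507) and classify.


Proper divisors: 1, 23, 109
Sum = 1 + 23 + 109 = 133
133 < 2507 → deficient

s(2507) = 133 (deficient)


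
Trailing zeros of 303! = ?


floor(303/5) = 60
floor(303/25) = 12
floor(303/125) = 2
Total = 74

74 trailing zeros


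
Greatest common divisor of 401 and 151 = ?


401 = 2 * 151 + 99
151 = 1 * 99 + 52
99 = 1 * 52 + 47
52 = 1 * 47 + 5
47 = 9 * 5 + 2
5 = 2 * 2 + 1
2 = 2 * 1 + 0
GCD = 1


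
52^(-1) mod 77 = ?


Use the extended Euclidean algorithm on (77, 52); each row r = 77*s + 52*t:
r=77, s=1, t=0
r=52, s=0, t=1
q=1: r=25, s=1, t=-1   [77*(1) + 52*(-1) = 25]
q=2: r=2, s=-2, t=3   [77*(-2) + 52*(3) = 2]
q=12: r=1, s=25, t=-37   [77*(25) + 52*(-37) = 1]
q=2: r=0, s=-52, t=77   [77*(-52) + 52*(77) = 0]
GCD = 1 with t = -37, so 52*(-37) ≡ 1 (mod 77)
Inverse = -37 mod 77 = 40
Check: 52 * 40 = 2080 ≡ 1 (mod 77)

52^(-1) ≡ 40 (mod 77)


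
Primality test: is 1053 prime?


1053 / 3 = 351 (exact division)
1053 is NOT prime.

No, 1053 is not prime


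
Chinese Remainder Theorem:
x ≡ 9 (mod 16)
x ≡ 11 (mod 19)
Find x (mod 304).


M = 16*19 = 304
M1 = M/16 = 19, M2 = M/19 = 16
M1^(-1) mod 16 = 11, M2^(-1) mod 19 = 6
x = 9*19*11 + 11*16*6 = 2937
2937 mod 304 = 201
Check: 201 mod 16 = 9 ✓, 201 mod 19 = 11 ✓

x ≡ 201 (mod 304)


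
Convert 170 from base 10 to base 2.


170 (base 10) = 170 (decimal)
170 (decimal) = 10101010 (base 2)


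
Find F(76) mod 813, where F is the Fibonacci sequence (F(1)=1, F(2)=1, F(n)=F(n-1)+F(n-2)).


F(k) mod 813 for k=1..76:
1, 1, 2, 3, 5, 8, 13, 21, 34, 55, 89, 144, 233, 377, 610, 174, 784, 145, 116, 261, 377, 638, 202, 27, 229, 256, 485, 741, 413, 341, 754, 282, 223, 505, 728, 420, 335, 755, 277, 219, 496, 715, 398, 300, 698, 185, 70, 255, 325, 580, 92, 672, 764, 623, 574, 384, 145, 529, 674, 390, 251, 641, 79, 720, 799, 706, 692, 585, 464, 236, 700, 123, 10, 133, 143, 276
F(76) mod 813 = 276


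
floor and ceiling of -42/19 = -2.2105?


-42/19 = -2.2105
floor = -3
ceil = -2

floor = -3, ceil = -2


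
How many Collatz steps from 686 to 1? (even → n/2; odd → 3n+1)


686 → 343 → 1030 → 515 → 1546 → 773 → 2320 → 1160 → 580 → 290 → 145 → 436 → 218 → 109 → 328 → 164 → 82 → 41 → 124 → 62 → 31 → 94 → 47 → 142 → 71 → 214 → 107 → 322 → 161 → 484 → 242 → 121 → 364 → 182 → 91 → 274 → 137 → 412 → 206 → 103 → 310 → 155 → 466 → 233 → 700 → 350 → 175 → 526 → 263 → 790 → 395 → 1186 → 593 → 1780 → 890 → 445 → 1336 → 668 → 334 → 167 → 502 → 251 → 754 → 377 → 1132 → 566 → 283 → 850 → 425 → 1276 → 638 → 319 → 958 → 479 → 1438 → 719 → 2158 → 1079 → 3238 → 1619 → 4858 → 2429 → 7288 → 3644 → 1822 → 911 → 2734 → 1367 → 4102 → 2051 → 6154 → 3077 → 9232 → 4616 → 2308 → 1154 → 577 → 1732 → 866 → 433 → 1300 → 650 → 325 → 976 → 488 → 244 → 122 → 61 → 184 → 92 → 46 → 23 → 70 → 35 → 106 → 53 → 160 → 80 → 40 → 20 → 10 → 5 → 16 → 8 → 4 → 2 → 1
Total steps = 126

126 steps


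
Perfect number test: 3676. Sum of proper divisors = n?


Proper divisors of 3676: 1, 2, 4, 919, 1838
Sum = 1 + 2 + 4 + 919 + 1838 = 2764

No, 3676 is not perfect (2764 ≠ 3676)


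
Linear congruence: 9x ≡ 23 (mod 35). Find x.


GCD(9, 35) = 1, unique solution
a^(-1) mod 35 = 4
x = 4 * 23 mod 35 = 22

x ≡ 22 (mod 35)


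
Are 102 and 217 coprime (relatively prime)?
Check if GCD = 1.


Euclidean algorithm:
217 = 2 * 102 + 13
102 = 7 * 13 + 11
13 = 1 * 11 + 2
11 = 5 * 2 + 1
2 = 2 * 1 + 0
GCD(102, 217) = 1

Yes, coprime (GCD = 1)


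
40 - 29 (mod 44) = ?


40 - 29 = 11
11 mod 44 = 11


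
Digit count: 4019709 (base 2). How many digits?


4019709 in base 2 = 1111010101010111111101
Number of digits = 22

22 digits (base 2)


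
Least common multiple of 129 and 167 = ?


GCD(129, 167) = 1
LCM = 129*167/1 = 21543/1 = 21543

LCM = 21543


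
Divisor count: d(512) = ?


512 = 2^9
d(512) = (9+1) = 10

10 divisors


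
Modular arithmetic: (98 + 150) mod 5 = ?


98 + 150 = 248
248 mod 5 = 3


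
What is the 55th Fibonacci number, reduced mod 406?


F(k) mod 406 for k=1..55:
1, 1, 2, 3, 5, 8, 13, 21, 34, 55, 89, 144, 233, 377, 204, 175, 379, 148, 121, 269, 390, 253, 237, 84, 321, 405, 320, 319, 233, 146, 379, 119, 92, 211, 303, 108, 5, 113, 118, 231, 349, 174, 117, 291, 2, 293, 295, 182, 71, 253, 324, 171, 89, 260, 349
F(55) mod 406 = 349


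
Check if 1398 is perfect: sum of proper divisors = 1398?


Proper divisors of 1398: 1, 2, 3, 6, 233, 466, 699
Sum = 1 + 2 + 3 + 6 + 233 + 466 + 699 = 1410

No, 1398 is not perfect (1410 ≠ 1398)


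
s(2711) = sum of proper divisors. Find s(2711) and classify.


Proper divisors: 1
Sum = 1 = 1
1 < 2711 → deficient

s(2711) = 1 (deficient)


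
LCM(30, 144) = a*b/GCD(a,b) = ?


GCD(30, 144) = 6
LCM = 30*144/6 = 4320/6 = 720

LCM = 720


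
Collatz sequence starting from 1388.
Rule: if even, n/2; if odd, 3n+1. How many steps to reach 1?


1388 → 694 → 347 → 1042 → 521 → 1564 → 782 → 391 → 1174 → 587 → 1762 → 881 → 2644 → 1322 → 661 → 1984 → 992 → 496 → 248 → 124 → 62 → 31 → 94 → 47 → 142 → 71 → 214 → 107 → 322 → 161 → 484 → 242 → 121 → 364 → 182 → 91 → 274 → 137 → 412 → 206 → 103 → 310 → 155 → 466 → 233 → 700 → 350 → 175 → 526 → 263 → 790 → 395 → 1186 → 593 → 1780 → 890 → 445 → 1336 → 668 → 334 → 167 → 502 → 251 → 754 → 377 → 1132 → 566 → 283 → 850 → 425 → 1276 → 638 → 319 → 958 → 479 → 1438 → 719 → 2158 → 1079 → 3238 → 1619 → 4858 → 2429 → 7288 → 3644 → 1822 → 911 → 2734 → 1367 → 4102 → 2051 → 6154 → 3077 → 9232 → 4616 → 2308 → 1154 → 577 → 1732 → 866 → 433 → 1300 → 650 → 325 → 976 → 488 → 244 → 122 → 61 → 184 → 92 → 46 → 23 → 70 → 35 → 106 → 53 → 160 → 80 → 40 → 20 → 10 → 5 → 16 → 8 → 4 → 2 → 1
Total steps = 127

127 steps


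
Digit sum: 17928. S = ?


1 + 7 + 9 + 2 + 8 = 27


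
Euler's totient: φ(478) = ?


478 = 2 × 239
Prime factors: 2, 239
φ(478) = 478 × (1-1/2) × (1-1/239)
= 478 × 1/2 × 238/239 = 238

φ(478) = 238


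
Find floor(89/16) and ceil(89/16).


89/16 = 5.5625
floor = 5
ceil = 6

floor = 5, ceil = 6


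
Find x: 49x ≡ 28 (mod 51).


GCD(49, 51) = 1, unique solution
a^(-1) mod 51 = 25
x = 25 * 28 mod 51 = 37

x ≡ 37 (mod 51)


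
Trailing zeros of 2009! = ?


floor(2009/5) = 401
floor(2009/25) = 80
floor(2009/125) = 16
floor(2009/625) = 3
Total = 500

500 trailing zeros


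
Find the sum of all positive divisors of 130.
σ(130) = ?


Divisors of 130: 1, 2, 5, 10, 13, 26, 65, 130
Sum = 1 + 2 + 5 + 10 + 13 + 26 + 65 + 130 = 252

σ(130) = 252


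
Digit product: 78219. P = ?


7 × 8 × 2 × 1 × 9 = 1008


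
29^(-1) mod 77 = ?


Use the extended Euclidean algorithm on (77, 29); each row r = 77*s + 29*t:
r=77, s=1, t=0
r=29, s=0, t=1
q=2: r=19, s=1, t=-2   [77*(1) + 29*(-2) = 19]
q=1: r=10, s=-1, t=3   [77*(-1) + 29*(3) = 10]
q=1: r=9, s=2, t=-5   [77*(2) + 29*(-5) = 9]
q=1: r=1, s=-3, t=8   [77*(-3) + 29*(8) = 1]
q=9: r=0, s=29, t=-77   [77*(29) + 29*(-77) = 0]
GCD = 1 with t = 8, so 29*(8) ≡ 1 (mod 77)
Inverse = 8 mod 77 = 8
Check: 29 * 8 = 232 ≡ 1 (mod 77)

29^(-1) ≡ 8 (mod 77)


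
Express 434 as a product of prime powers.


434 / 2 = 217
217 / 7 = 31
31 / 31 = 1
434 = 2 × 7 × 31


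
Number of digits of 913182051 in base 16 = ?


913182051 in base 16 = 366E0D63
Number of digits = 8

8 digits (base 16)


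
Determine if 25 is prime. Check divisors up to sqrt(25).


25 / 5 = 5 (exact division)
25 is NOT prime.

No, 25 is not prime


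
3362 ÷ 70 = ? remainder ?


3362 = 70 * 48 + 2
Check: 3360 + 2 = 3362

q = 48, r = 2


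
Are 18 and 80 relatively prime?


Euclidean algorithm:
80 = 4 * 18 + 8
18 = 2 * 8 + 2
8 = 4 * 2 + 0
GCD(18, 80) = 2

No, not coprime (GCD = 2)


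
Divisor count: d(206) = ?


206 = 2^1 × 103^1
d(206) = (1+1) × (1+1) = 4

4 divisors


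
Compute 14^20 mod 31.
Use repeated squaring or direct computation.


14^1 mod 31 = 14
14^2 mod 31 = 10
14^3 mod 31 = 16
14^4 mod 31 = 7
14^5 mod 31 = 5
14^6 mod 31 = 8
14^7 mod 31 = 19
14^8 mod 31 = 18
14^9 mod 31 = 4
14^10 mod 31 = 25
14^11 mod 31 = 9
14^12 mod 31 = 2
14^13 mod 31 = 28
14^14 mod 31 = 20
14^15 mod 31 = 1
14^16 mod 31 = 14
14^17 mod 31 = 10
14^18 mod 31 = 16
14^19 mod 31 = 7
14^20 mod 31 = 5


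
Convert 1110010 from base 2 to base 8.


1110010 (base 2) = 114 (decimal)
114 (decimal) = 162 (base 8)


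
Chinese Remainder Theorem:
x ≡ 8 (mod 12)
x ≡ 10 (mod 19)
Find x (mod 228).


M = 12*19 = 228
M1 = M/12 = 19, M2 = M/19 = 12
M1^(-1) mod 12 = 7, M2^(-1) mod 19 = 8
x = 8*19*7 + 10*12*8 = 2024
2024 mod 228 = 200
Check: 200 mod 12 = 8 ✓, 200 mod 19 = 10 ✓

x ≡ 200 (mod 228)


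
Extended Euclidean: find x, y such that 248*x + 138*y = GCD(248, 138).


Tabular extended Euclidean (each row: r = 248*s + 138*t):
r=248, s=1, t=0
r=138, s=0, t=1
q=1: r=110, s=1, t=-1   [248*(1) + 138*(-1) = 110]
q=1: r=28, s=-1, t=2   [248*(-1) + 138*(2) = 28]
q=3: r=26, s=4, t=-7   [248*(4) + 138*(-7) = 26]
q=1: r=2, s=-5, t=9   [248*(-5) + 138*(9) = 2]
q=13: r=0, s=69, t=-124   [248*(69) + 138*(-124) = 0]
GCD = 2; from the row with r=2: x=-5, y=9
Check: 248*(-5) + 138*(9) = -1240 + 1242 = 2

GCD = 2, x = -5, y = 9


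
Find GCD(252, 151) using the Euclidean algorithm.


252 = 1 * 151 + 101
151 = 1 * 101 + 50
101 = 2 * 50 + 1
50 = 50 * 1 + 0
GCD = 1


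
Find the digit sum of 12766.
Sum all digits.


1 + 2 + 7 + 6 + 6 = 22


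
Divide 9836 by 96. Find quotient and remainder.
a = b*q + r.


9836 = 96 * 102 + 44
Check: 9792 + 44 = 9836

q = 102, r = 44


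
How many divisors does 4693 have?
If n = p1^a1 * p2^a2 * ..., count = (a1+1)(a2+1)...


4693 = 13^1 × 19^2
d(4693) = (1+1) × (2+1) = 6

6 divisors


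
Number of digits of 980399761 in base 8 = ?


980399761 in base 8 = 7233733221
Number of digits = 10

10 digits (base 8)


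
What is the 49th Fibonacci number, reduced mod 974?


F(k) mod 974 for k=1..49:
1, 1, 2, 3, 5, 8, 13, 21, 34, 55, 89, 144, 233, 377, 610, 13, 623, 636, 285, 921, 232, 179, 411, 590, 27, 617, 644, 287, 931, 244, 201, 445, 646, 117, 763, 880, 669, 575, 270, 845, 141, 12, 153, 165, 318, 483, 801, 310, 137
F(49) mod 974 = 137


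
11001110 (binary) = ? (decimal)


11001110 (base 2) = 206 (decimal)
206 (decimal) = 206 (base 10)


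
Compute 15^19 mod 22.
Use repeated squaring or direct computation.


15^1 mod 22 = 15
15^2 mod 22 = 5
15^3 mod 22 = 9
15^4 mod 22 = 3
15^5 mod 22 = 1
15^6 mod 22 = 15
15^7 mod 22 = 5
15^8 mod 22 = 9
15^9 mod 22 = 3
15^10 mod 22 = 1
15^11 mod 22 = 15
15^12 mod 22 = 5
15^13 mod 22 = 9
15^14 mod 22 = 3
15^15 mod 22 = 1
15^16 mod 22 = 15
15^17 mod 22 = 5
15^18 mod 22 = 9
15^19 mod 22 = 3


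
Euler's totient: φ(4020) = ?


4020 = 2^2 × 3 × 5 × 67
Prime factors: 2, 3, 5, 67
φ(4020) = 4020 × (1-1/2) × (1-1/3) × (1-1/5) × (1-1/67)
= 4020 × 1/2 × 2/3 × 4/5 × 66/67 = 1056

φ(4020) = 1056


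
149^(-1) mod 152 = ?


Use the extended Euclidean algorithm on (152, 149); each row r = 152*s + 149*t:
r=152, s=1, t=0
r=149, s=0, t=1
q=1: r=3, s=1, t=-1   [152*(1) + 149*(-1) = 3]
q=49: r=2, s=-49, t=50   [152*(-49) + 149*(50) = 2]
q=1: r=1, s=50, t=-51   [152*(50) + 149*(-51) = 1]
q=2: r=0, s=-149, t=152   [152*(-149) + 149*(152) = 0]
GCD = 1 with t = -51, so 149*(-51) ≡ 1 (mod 152)
Inverse = -51 mod 152 = 101
Check: 149 * 101 = 15049 ≡ 1 (mod 152)

149^(-1) ≡ 101 (mod 152)


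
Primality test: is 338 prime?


338 / 2 = 169 (exact division)
338 is NOT prime.

No, 338 is not prime


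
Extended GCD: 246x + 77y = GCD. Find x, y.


Tabular extended Euclidean (each row: r = 246*s + 77*t):
r=246, s=1, t=0
r=77, s=0, t=1
q=3: r=15, s=1, t=-3   [246*(1) + 77*(-3) = 15]
q=5: r=2, s=-5, t=16   [246*(-5) + 77*(16) = 2]
q=7: r=1, s=36, t=-115   [246*(36) + 77*(-115) = 1]
q=2: r=0, s=-77, t=246   [246*(-77) + 77*(246) = 0]
GCD = 1; from the row with r=1: x=36, y=-115
Check: 246*(36) + 77*(-115) = 8856 - 8855 = 1

GCD = 1, x = 36, y = -115


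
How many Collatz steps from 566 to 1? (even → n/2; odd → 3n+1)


566 → 283 → 850 → 425 → 1276 → 638 → 319 → 958 → 479 → 1438 → 719 → 2158 → 1079 → 3238 → 1619 → 4858 → 2429 → 7288 → 3644 → 1822 → 911 → 2734 → 1367 → 4102 → 2051 → 6154 → 3077 → 9232 → 4616 → 2308 → 1154 → 577 → 1732 → 866 → 433 → 1300 → 650 → 325 → 976 → 488 → 244 → 122 → 61 → 184 → 92 → 46 → 23 → 70 → 35 → 106 → 53 → 160 → 80 → 40 → 20 → 10 → 5 → 16 → 8 → 4 → 2 → 1
Total steps = 61

61 steps


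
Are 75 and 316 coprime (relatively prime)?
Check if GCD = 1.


Euclidean algorithm:
316 = 4 * 75 + 16
75 = 4 * 16 + 11
16 = 1 * 11 + 5
11 = 2 * 5 + 1
5 = 5 * 1 + 0
GCD(75, 316) = 1

Yes, coprime (GCD = 1)


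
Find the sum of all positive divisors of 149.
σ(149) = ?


Divisors of 149: 1, 149
Sum = 1 + 149 = 150

σ(149) = 150


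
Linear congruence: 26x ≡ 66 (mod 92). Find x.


GCD(26, 92) = 2 divides 66
Divide: 13x ≡ 33 (mod 46)
x ≡ 45 (mod 46)


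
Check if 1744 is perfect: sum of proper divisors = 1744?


Proper divisors of 1744: 1, 2, 4, 8, 16, 109, 218, 436, 872
Sum = 1 + 2 + 4 + 8 + 16 + 109 + 218 + 436 + 872 = 1666

No, 1744 is not perfect (1666 ≠ 1744)


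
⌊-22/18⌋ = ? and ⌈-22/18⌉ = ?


-22/18 = -1.2222
floor = -2
ceil = -1

floor = -2, ceil = -1


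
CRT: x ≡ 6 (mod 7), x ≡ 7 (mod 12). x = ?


M = 7*12 = 84
M1 = M/7 = 12, M2 = M/12 = 7
M1^(-1) mod 7 = 3, M2^(-1) mod 12 = 7
x = 6*12*3 + 7*7*7 = 559
559 mod 84 = 55
Check: 55 mod 7 = 6 ✓, 55 mod 12 = 7 ✓

x ≡ 55 (mod 84)


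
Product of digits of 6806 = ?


6 × 8 × 0 × 6 = 0


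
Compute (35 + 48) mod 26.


35 + 48 = 83
83 mod 26 = 5


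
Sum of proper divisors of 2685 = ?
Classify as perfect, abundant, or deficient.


Proper divisors: 1, 3, 5, 15, 179, 537, 895
Sum = 1 + 3 + 5 + 15 + 179 + 537 + 895 = 1635
1635 < 2685 → deficient

s(2685) = 1635 (deficient)


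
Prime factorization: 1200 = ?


1200 / 2 = 600
600 / 2 = 300
300 / 2 = 150
150 / 2 = 75
75 / 3 = 25
25 / 5 = 5
5 / 5 = 1
1200 = 2^4 × 3 × 5^2


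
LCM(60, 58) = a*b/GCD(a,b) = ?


GCD(60, 58) = 2
LCM = 60*58/2 = 3480/2 = 1740

LCM = 1740


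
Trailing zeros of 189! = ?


floor(189/5) = 37
floor(189/25) = 7
floor(189/125) = 1
Total = 45

45 trailing zeros


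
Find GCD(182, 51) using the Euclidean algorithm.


182 = 3 * 51 + 29
51 = 1 * 29 + 22
29 = 1 * 22 + 7
22 = 3 * 7 + 1
7 = 7 * 1 + 0
GCD = 1


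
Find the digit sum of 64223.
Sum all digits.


6 + 4 + 2 + 2 + 3 = 17


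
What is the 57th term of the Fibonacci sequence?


Sequence: 1, 1, 2, 3, 5, 8, 13, 21, 34, 55, 89, 144, 233, 377, 610, 987, 1597, 2584, 4181, 6765, 10946, 17711, 28657, 46368, 75025, 121393, 196418, 317811, 514229, 832040, 1346269, 2178309, 3524578, 5702887, 9227465, 14930352, 24157817, 39088169, 63245986, 102334155, 165580141, 267914296, 433494437, 701408733, 1134903170, 1836311903, 2971215073, 4807526976, 7778742049, 12586269025, 20365011074, 32951280099, 53316291173, 86267571272, 139583862445, 225851433717, 365435296162
F(57) = 365435296162


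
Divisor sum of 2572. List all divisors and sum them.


Divisors of 2572: 1, 2, 4, 643, 1286, 2572
Sum = 1 + 2 + 4 + 643 + 1286 + 2572 = 4508

σ(2572) = 4508


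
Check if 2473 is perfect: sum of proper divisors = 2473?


Proper divisors of 2473: 1
Sum = 1 = 1

No, 2473 is not perfect (1 ≠ 2473)


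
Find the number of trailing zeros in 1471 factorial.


floor(1471/5) = 294
floor(1471/25) = 58
floor(1471/125) = 11
floor(1471/625) = 2
Total = 365

365 trailing zeros


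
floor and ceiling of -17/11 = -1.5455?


-17/11 = -1.5455
floor = -2
ceil = -1

floor = -2, ceil = -1


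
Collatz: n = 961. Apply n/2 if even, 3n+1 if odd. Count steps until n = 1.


961 → 2884 → 1442 → 721 → 2164 → 1082 → 541 → 1624 → 812 → 406 → 203 → 610 → 305 → 916 → 458 → 229 → 688 → 344 → 172 → 86 → 43 → 130 → 65 → 196 → 98 → 49 → 148 → 74 → 37 → 112 → 56 → 28 → 14 → 7 → 22 → 11 → 34 → 17 → 52 → 26 → 13 → 40 → 20 → 10 → 5 → 16 → 8 → 4 → 2 → 1
Total steps = 49

49 steps


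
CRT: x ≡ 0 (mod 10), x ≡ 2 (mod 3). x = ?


M = 10*3 = 30
M1 = M/10 = 3, M2 = M/3 = 10
M1^(-1) mod 10 = 7, M2^(-1) mod 3 = 1
x = 0*3*7 + 2*10*1 = 20
20 mod 30 = 20
Check: 20 mod 10 = 0 ✓, 20 mod 3 = 2 ✓

x ≡ 20 (mod 30)


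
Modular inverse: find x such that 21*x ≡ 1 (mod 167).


Use the extended Euclidean algorithm on (167, 21); each row r = 167*s + 21*t:
r=167, s=1, t=0
r=21, s=0, t=1
q=7: r=20, s=1, t=-7   [167*(1) + 21*(-7) = 20]
q=1: r=1, s=-1, t=8   [167*(-1) + 21*(8) = 1]
q=20: r=0, s=21, t=-167   [167*(21) + 21*(-167) = 0]
GCD = 1 with t = 8, so 21*(8) ≡ 1 (mod 167)
Inverse = 8 mod 167 = 8
Check: 21 * 8 = 168 ≡ 1 (mod 167)

21^(-1) ≡ 8 (mod 167)


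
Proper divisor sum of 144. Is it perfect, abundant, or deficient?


Proper divisors: 1, 2, 3, 4, 6, 8, 9, 12, 16, 18, 24, 36, 48, 72
Sum = 1 + 2 + 3 + 4 + 6 + 8 + 9 + 12 + 16 + 18 + 24 + 36 + 48 + 72 = 259
259 > 144 → abundant

s(144) = 259 (abundant)


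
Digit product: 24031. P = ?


2 × 4 × 0 × 3 × 1 = 0


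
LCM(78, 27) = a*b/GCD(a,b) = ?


GCD(78, 27) = 3
LCM = 78*27/3 = 2106/3 = 702

LCM = 702


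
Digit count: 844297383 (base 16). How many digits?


844297383 in base 16 = 3252F4A7
Number of digits = 8

8 digits (base 16)


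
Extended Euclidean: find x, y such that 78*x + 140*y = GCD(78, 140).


Tabular extended Euclidean (each row: r = 78*s + 140*t):
r=78, s=1, t=0
r=140, s=0, t=1
q=0: r=78, s=1, t=0   [78*(1) + 140*(0) = 78]
q=1: r=62, s=-1, t=1   [78*(-1) + 140*(1) = 62]
q=1: r=16, s=2, t=-1   [78*(2) + 140*(-1) = 16]
q=3: r=14, s=-7, t=4   [78*(-7) + 140*(4) = 14]
q=1: r=2, s=9, t=-5   [78*(9) + 140*(-5) = 2]
q=7: r=0, s=-70, t=39   [78*(-70) + 140*(39) = 0]
GCD = 2; from the row with r=2: x=9, y=-5
Check: 78*(9) + 140*(-5) = 702 - 700 = 2

GCD = 2, x = 9, y = -5


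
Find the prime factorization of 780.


780 / 2 = 390
390 / 2 = 195
195 / 3 = 65
65 / 5 = 13
13 / 13 = 1
780 = 2^2 × 3 × 5 × 13


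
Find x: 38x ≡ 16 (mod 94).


GCD(38, 94) = 2 divides 16
Divide: 19x ≡ 8 (mod 47)
x ≡ 40 (mod 47)


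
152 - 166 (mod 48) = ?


152 - 166 = -14
-14 mod 48 = 34


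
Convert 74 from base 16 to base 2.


74 (base 16) = 116 (decimal)
116 (decimal) = 1110100 (base 2)


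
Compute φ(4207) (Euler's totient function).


4207 = 7 × 601
Prime factors: 7, 601
φ(4207) = 4207 × (1-1/7) × (1-1/601)
= 4207 × 6/7 × 600/601 = 3600

φ(4207) = 3600


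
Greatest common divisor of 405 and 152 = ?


405 = 2 * 152 + 101
152 = 1 * 101 + 51
101 = 1 * 51 + 50
51 = 1 * 50 + 1
50 = 50 * 1 + 0
GCD = 1


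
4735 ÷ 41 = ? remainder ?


4735 = 41 * 115 + 20
Check: 4715 + 20 = 4735

q = 115, r = 20


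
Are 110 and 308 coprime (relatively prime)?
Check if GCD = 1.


Euclidean algorithm:
308 = 2 * 110 + 88
110 = 1 * 88 + 22
88 = 4 * 22 + 0
GCD(110, 308) = 22

No, not coprime (GCD = 22)


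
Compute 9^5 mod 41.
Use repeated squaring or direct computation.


9^1 mod 41 = 9
9^2 mod 41 = 40
9^3 mod 41 = 32
9^4 mod 41 = 1
9^5 mod 41 = 9


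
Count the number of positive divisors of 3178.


3178 = 2^1 × 7^1 × 227^1
d(3178) = (1+1) × (1+1) × (1+1) = 8

8 divisors


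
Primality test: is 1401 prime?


1401 / 3 = 467 (exact division)
1401 is NOT prime.

No, 1401 is not prime


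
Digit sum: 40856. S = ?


4 + 0 + 8 + 5 + 6 = 23


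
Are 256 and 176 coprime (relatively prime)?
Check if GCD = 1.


Euclidean algorithm:
256 = 1 * 176 + 80
176 = 2 * 80 + 16
80 = 5 * 16 + 0
GCD(256, 176) = 16

No, not coprime (GCD = 16)


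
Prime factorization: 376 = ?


376 / 2 = 188
188 / 2 = 94
94 / 2 = 47
47 / 47 = 1
376 = 2^3 × 47


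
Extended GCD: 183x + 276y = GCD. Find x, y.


Tabular extended Euclidean (each row: r = 183*s + 276*t):
r=183, s=1, t=0
r=276, s=0, t=1
q=0: r=183, s=1, t=0   [183*(1) + 276*(0) = 183]
q=1: r=93, s=-1, t=1   [183*(-1) + 276*(1) = 93]
q=1: r=90, s=2, t=-1   [183*(2) + 276*(-1) = 90]
q=1: r=3, s=-3, t=2   [183*(-3) + 276*(2) = 3]
q=30: r=0, s=92, t=-61   [183*(92) + 276*(-61) = 0]
GCD = 3; from the row with r=3: x=-3, y=2
Check: 183*(-3) + 276*(2) = -549 + 552 = 3

GCD = 3, x = -3, y = 2


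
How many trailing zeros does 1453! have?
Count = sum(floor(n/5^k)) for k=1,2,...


floor(1453/5) = 290
floor(1453/25) = 58
floor(1453/125) = 11
floor(1453/625) = 2
Total = 361

361 trailing zeros


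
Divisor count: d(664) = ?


664 = 2^3 × 83^1
d(664) = (3+1) × (1+1) = 8

8 divisors


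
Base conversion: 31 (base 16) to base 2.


31 (base 16) = 49 (decimal)
49 (decimal) = 110001 (base 2)


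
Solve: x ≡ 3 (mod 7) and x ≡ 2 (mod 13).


M = 7*13 = 91
M1 = M/7 = 13, M2 = M/13 = 7
M1^(-1) mod 7 = 6, M2^(-1) mod 13 = 2
x = 3*13*6 + 2*7*2 = 262
262 mod 91 = 80
Check: 80 mod 7 = 3 ✓, 80 mod 13 = 2 ✓

x ≡ 80 (mod 91)


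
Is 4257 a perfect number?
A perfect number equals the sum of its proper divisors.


Proper divisors of 4257: 1, 3, 9, 11, 33, 43, 99, 129, 387, 473, 1419
Sum = 1 + 3 + 9 + 11 + 33 + 43 + 99 + 129 + 387 + 473 + 1419 = 2607

No, 4257 is not perfect (2607 ≠ 4257)


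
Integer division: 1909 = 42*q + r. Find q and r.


1909 = 42 * 45 + 19
Check: 1890 + 19 = 1909

q = 45, r = 19


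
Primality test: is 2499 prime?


2499 / 3 = 833 (exact division)
2499 is NOT prime.

No, 2499 is not prime


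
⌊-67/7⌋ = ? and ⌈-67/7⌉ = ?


-67/7 = -9.5714
floor = -10
ceil = -9

floor = -10, ceil = -9


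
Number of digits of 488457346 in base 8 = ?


488457346 in base 8 = 3507242202
Number of digits = 10

10 digits (base 8)


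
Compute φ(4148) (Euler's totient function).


4148 = 2^2 × 17 × 61
Prime factors: 2, 17, 61
φ(4148) = 4148 × (1-1/2) × (1-1/17) × (1-1/61)
= 4148 × 1/2 × 16/17 × 60/61 = 1920

φ(4148) = 1920


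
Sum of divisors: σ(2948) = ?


Divisors of 2948: 1, 2, 4, 11, 22, 44, 67, 134, 268, 737, 1474, 2948
Sum = 1 + 2 + 4 + 11 + 22 + 44 + 67 + 134 + 268 + 737 + 1474 + 2948 = 5712

σ(2948) = 5712
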